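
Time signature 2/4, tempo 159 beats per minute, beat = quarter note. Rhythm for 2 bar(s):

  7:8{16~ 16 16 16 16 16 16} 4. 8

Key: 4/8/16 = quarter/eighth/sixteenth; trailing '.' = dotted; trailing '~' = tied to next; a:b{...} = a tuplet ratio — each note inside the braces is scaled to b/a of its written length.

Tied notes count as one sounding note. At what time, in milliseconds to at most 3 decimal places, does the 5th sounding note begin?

note 5 onset = 10/7b = 539.084ms

1. 0.0ms @ 0 + 215.633ms (4/7)
2. 215.633ms @ 4/7 + 107.817ms (2/7)
3. 323.45ms @ 6/7 + 107.817ms (2/7)
4. 431.267ms @ 8/7 + 107.817ms (2/7)
5. 539.084ms @ 10/7 + 107.817ms (2/7)
6. 646.9ms @ 12/7 + 107.817ms (2/7)
7. 754.717ms @ 2 + 566.038ms (3/2)
8. 1320.755ms @ 7/2 + 188.679ms (1/2)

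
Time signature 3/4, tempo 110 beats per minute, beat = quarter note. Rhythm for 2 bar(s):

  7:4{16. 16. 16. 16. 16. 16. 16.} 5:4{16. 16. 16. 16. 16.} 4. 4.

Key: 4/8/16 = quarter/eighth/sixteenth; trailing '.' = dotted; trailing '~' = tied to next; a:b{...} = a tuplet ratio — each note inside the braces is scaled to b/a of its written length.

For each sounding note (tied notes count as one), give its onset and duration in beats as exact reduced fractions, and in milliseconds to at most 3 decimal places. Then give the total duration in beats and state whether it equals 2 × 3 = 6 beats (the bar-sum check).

1) 0.0ms=0b +116.883ms=3/14b
2) 116.883ms=3/14b +116.883ms=3/14b
3) 233.766ms=3/7b +116.883ms=3/14b
4) 350.649ms=9/14b +116.883ms=3/14b
5) 467.532ms=6/7b +116.883ms=3/14b
6) 584.416ms=15/14b +116.883ms=3/14b
7) 701.299ms=9/7b +116.883ms=3/14b
8) 818.182ms=3/2b +163.636ms=3/10b
9) 981.818ms=9/5b +163.636ms=3/10b
10) 1145.455ms=21/10b +163.636ms=3/10b
11) 1309.091ms=12/5b +163.636ms=3/10b
12) 1472.727ms=27/10b +163.636ms=3/10b
13) 1636.364ms=3b +818.182ms=3/2b
14) 2454.545ms=9/2b +818.182ms=3/2b
Σ=6b of 6 (110bpm 3/4) — PASS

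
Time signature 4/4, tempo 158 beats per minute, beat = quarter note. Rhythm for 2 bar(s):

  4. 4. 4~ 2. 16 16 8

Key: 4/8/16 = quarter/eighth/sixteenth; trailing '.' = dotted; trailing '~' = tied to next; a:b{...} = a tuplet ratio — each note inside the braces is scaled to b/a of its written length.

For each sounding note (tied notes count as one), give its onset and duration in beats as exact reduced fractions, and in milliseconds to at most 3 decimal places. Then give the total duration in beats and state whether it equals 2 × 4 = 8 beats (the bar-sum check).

1) 0.0ms=0b +569.62ms=3/2b
2) 569.62ms=3/2b +569.62ms=3/2b
3) 1139.241ms=3b +1518.987ms=4b
4) 2658.228ms=7b +94.937ms=1/4b
5) 2753.165ms=29/4b +94.937ms=1/4b
6) 2848.101ms=15/2b +189.873ms=1/2b
Σ=8b of 8 (158bpm 4/4) — PASS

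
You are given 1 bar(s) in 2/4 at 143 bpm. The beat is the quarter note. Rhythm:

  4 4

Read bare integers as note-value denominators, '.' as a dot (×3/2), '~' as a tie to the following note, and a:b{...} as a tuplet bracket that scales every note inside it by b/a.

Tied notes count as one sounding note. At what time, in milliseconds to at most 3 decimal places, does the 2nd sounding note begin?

1. 0.0ms @ 0 + 419.58ms (1)
2. 419.58ms @ 1 + 419.58ms (1)

note 2 onset = 1b = 419.58ms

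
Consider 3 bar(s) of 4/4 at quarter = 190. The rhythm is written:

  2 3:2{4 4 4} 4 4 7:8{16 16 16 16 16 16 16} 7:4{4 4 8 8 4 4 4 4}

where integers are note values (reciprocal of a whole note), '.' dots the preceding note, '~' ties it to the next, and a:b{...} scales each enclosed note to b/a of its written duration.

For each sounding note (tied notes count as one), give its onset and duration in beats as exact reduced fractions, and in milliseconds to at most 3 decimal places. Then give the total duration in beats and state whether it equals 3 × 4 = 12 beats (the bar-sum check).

1) 0.0ms=0b +631.579ms=2b
2) 631.579ms=2b +210.526ms=2/3b
3) 842.105ms=8/3b +210.526ms=2/3b
4) 1052.632ms=10/3b +210.526ms=2/3b
5) 1263.158ms=4b +315.789ms=1b
6) 1578.947ms=5b +315.789ms=1b
7) 1894.737ms=6b +90.226ms=2/7b
8) 1984.962ms=44/7b +90.226ms=2/7b
9) 2075.188ms=46/7b +90.226ms=2/7b
10) 2165.414ms=48/7b +90.226ms=2/7b
11) 2255.639ms=50/7b +90.226ms=2/7b
12) 2345.865ms=52/7b +90.226ms=2/7b
13) 2436.09ms=54/7b +90.226ms=2/7b
14) 2526.316ms=8b +180.451ms=4/7b
15) 2706.767ms=60/7b +180.451ms=4/7b
16) 2887.218ms=64/7b +90.226ms=2/7b
17) 2977.444ms=66/7b +90.226ms=2/7b
18) 3067.669ms=68/7b +180.451ms=4/7b
19) 3248.12ms=72/7b +180.451ms=4/7b
20) 3428.571ms=76/7b +180.451ms=4/7b
21) 3609.023ms=80/7b +180.451ms=4/7b
Σ=12b of 12 (190bpm 4/4) — PASS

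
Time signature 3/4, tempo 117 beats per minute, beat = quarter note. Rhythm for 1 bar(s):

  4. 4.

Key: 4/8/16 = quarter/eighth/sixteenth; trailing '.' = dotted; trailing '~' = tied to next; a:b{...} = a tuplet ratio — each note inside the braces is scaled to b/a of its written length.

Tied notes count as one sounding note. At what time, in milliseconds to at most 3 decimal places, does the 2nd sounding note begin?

1. 0.0ms @ 0 + 769.231ms (3/2)
2. 769.231ms @ 3/2 + 769.231ms (3/2)

note 2 onset = 3/2b = 769.231ms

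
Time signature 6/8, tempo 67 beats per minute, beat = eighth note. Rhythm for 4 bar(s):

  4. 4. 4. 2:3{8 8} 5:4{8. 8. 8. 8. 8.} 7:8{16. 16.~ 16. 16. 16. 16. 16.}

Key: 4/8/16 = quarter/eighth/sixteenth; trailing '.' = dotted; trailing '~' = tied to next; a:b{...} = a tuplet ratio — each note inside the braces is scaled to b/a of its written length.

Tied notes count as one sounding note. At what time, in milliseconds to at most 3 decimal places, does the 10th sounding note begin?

1. 0.0ms @ 0 + 2686.567ms (3)
2. 2686.567ms @ 3 + 2686.567ms (3)
3. 5373.134ms @ 6 + 2686.567ms (3)
4. 8059.701ms @ 9 + 1343.284ms (3/2)
5. 9402.985ms @ 21/2 + 1343.284ms (3/2)
6. 10746.269ms @ 12 + 1074.627ms (6/5)
7. 11820.896ms @ 66/5 + 1074.627ms (6/5)
8. 12895.522ms @ 72/5 + 1074.627ms (6/5)
9. 13970.149ms @ 78/5 + 1074.627ms (6/5)
10. 15044.776ms @ 84/5 + 1074.627ms (6/5)
11. 16119.403ms @ 18 + 767.591ms (6/7)
12. 16886.994ms @ 132/7 + 1535.181ms (12/7)
13. 18422.175ms @ 144/7 + 767.591ms (6/7)
14. 19189.765ms @ 150/7 + 767.591ms (6/7)
15. 19957.356ms @ 156/7 + 767.591ms (6/7)
16. 20724.947ms @ 162/7 + 767.591ms (6/7)

note 10 onset = 84/5b = 15044.776ms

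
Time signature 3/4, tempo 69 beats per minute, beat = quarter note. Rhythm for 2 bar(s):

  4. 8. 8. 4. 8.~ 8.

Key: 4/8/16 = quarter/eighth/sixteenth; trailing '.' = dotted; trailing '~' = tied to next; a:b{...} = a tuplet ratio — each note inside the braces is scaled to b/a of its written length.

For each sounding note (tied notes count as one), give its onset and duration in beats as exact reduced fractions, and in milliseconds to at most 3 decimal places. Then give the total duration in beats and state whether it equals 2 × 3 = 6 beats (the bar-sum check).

1) 0.0ms=0b +1304.348ms=3/2b
2) 1304.348ms=3/2b +652.174ms=3/4b
3) 1956.522ms=9/4b +652.174ms=3/4b
4) 2608.696ms=3b +1304.348ms=3/2b
5) 3913.043ms=9/2b +1304.348ms=3/2b
Σ=6b of 6 (69bpm 3/4) — PASS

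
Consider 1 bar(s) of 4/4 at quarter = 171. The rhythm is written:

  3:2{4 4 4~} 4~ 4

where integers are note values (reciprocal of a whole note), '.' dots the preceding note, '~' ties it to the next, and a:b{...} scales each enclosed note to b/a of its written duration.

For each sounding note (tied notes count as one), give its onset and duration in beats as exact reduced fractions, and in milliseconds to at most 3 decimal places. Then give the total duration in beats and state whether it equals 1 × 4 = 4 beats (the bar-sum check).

1) 0.0ms=0b +233.918ms=2/3b
2) 233.918ms=2/3b +233.918ms=2/3b
3) 467.836ms=4/3b +935.673ms=8/3b
Σ=4b of 4 (171bpm 4/4) — PASS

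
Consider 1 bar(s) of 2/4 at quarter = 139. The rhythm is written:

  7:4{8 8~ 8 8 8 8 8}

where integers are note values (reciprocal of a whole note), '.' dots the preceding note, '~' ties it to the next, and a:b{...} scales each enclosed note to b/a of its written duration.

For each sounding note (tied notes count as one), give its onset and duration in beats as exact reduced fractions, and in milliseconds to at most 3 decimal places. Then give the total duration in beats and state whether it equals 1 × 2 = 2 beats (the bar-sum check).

1) 0.0ms=0b +123.33ms=2/7b
2) 123.33ms=2/7b +246.66ms=4/7b
3) 369.99ms=6/7b +123.33ms=2/7b
4) 493.32ms=8/7b +123.33ms=2/7b
5) 616.65ms=10/7b +123.33ms=2/7b
6) 739.979ms=12/7b +123.33ms=2/7b
Σ=2b of 2 (139bpm 2/4) — PASS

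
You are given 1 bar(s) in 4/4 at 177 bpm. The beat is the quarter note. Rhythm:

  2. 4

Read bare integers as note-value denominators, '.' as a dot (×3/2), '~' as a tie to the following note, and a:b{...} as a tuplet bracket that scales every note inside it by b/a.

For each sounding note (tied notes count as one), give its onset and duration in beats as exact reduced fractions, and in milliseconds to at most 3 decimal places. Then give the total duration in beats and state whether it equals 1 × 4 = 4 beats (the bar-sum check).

1) 0.0ms=0b +1016.949ms=3b
2) 1016.949ms=3b +338.983ms=1b
Σ=4b of 4 (177bpm 4/4) — PASS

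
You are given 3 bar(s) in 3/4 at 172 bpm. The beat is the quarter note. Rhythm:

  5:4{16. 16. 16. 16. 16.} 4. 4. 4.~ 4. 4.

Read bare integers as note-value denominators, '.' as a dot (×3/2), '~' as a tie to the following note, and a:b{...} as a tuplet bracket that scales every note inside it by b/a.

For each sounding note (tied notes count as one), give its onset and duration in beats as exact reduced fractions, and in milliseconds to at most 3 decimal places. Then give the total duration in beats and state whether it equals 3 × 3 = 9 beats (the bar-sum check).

1) 0.0ms=0b +104.651ms=3/10b
2) 104.651ms=3/10b +104.651ms=3/10b
3) 209.302ms=3/5b +104.651ms=3/10b
4) 313.953ms=9/10b +104.651ms=3/10b
5) 418.605ms=6/5b +104.651ms=3/10b
6) 523.256ms=3/2b +523.256ms=3/2b
7) 1046.512ms=3b +523.256ms=3/2b
8) 1569.767ms=9/2b +1046.512ms=3b
9) 2616.279ms=15/2b +523.256ms=3/2b
Σ=9b of 9 (172bpm 3/4) — PASS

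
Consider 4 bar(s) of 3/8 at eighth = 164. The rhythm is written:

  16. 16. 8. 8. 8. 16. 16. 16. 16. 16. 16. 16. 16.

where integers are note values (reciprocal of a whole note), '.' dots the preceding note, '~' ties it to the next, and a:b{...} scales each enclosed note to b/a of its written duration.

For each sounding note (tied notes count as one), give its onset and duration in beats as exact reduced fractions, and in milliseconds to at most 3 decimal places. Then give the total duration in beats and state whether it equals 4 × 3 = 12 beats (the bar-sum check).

1) 0.0ms=0b +274.39ms=3/4b
2) 274.39ms=3/4b +274.39ms=3/4b
3) 548.78ms=3/2b +548.78ms=3/2b
4) 1097.561ms=3b +548.78ms=3/2b
5) 1646.341ms=9/2b +548.78ms=3/2b
6) 2195.122ms=6b +274.39ms=3/4b
7) 2469.512ms=27/4b +274.39ms=3/4b
8) 2743.902ms=15/2b +274.39ms=3/4b
9) 3018.293ms=33/4b +274.39ms=3/4b
10) 3292.683ms=9b +274.39ms=3/4b
11) 3567.073ms=39/4b +274.39ms=3/4b
12) 3841.463ms=21/2b +274.39ms=3/4b
13) 4115.854ms=45/4b +274.39ms=3/4b
Σ=12b of 12 (164bpm 3/8) — PASS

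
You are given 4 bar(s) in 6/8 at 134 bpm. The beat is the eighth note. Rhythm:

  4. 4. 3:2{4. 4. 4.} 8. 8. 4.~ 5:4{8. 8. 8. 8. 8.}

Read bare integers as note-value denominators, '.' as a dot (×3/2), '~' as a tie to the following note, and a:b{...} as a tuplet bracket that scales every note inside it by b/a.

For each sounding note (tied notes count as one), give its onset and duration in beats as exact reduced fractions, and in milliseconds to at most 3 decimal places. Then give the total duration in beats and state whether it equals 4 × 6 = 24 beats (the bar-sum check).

1) 0.0ms=0b +1343.284ms=3b
2) 1343.284ms=3b +1343.284ms=3b
3) 2686.567ms=6b +895.522ms=2b
4) 3582.09ms=8b +895.522ms=2b
5) 4477.612ms=10b +895.522ms=2b
6) 5373.134ms=12b +671.642ms=3/2b
7) 6044.776ms=27/2b +671.642ms=3/2b
8) 6716.418ms=15b +1880.597ms=21/5b
9) 8597.015ms=96/5b +537.313ms=6/5b
10) 9134.328ms=102/5b +537.313ms=6/5b
11) 9671.642ms=108/5b +537.313ms=6/5b
12) 10208.955ms=114/5b +537.313ms=6/5b
Σ=24b of 24 (134bpm 6/8) — PASS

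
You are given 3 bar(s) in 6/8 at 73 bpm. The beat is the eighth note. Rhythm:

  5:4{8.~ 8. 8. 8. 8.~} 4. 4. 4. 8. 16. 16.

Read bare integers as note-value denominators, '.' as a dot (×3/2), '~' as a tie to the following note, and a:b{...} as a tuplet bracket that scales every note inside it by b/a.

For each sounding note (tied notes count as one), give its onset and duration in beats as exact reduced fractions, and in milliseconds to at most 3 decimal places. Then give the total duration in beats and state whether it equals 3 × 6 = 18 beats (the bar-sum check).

1) 0.0ms=0b +1972.603ms=12/5b
2) 1972.603ms=12/5b +986.301ms=6/5b
3) 2958.904ms=18/5b +986.301ms=6/5b
4) 3945.205ms=24/5b +3452.055ms=21/5b
5) 7397.26ms=9b +2465.753ms=3b
6) 9863.014ms=12b +2465.753ms=3b
7) 12328.767ms=15b +1232.877ms=3/2b
8) 13561.644ms=33/2b +616.438ms=3/4b
9) 14178.082ms=69/4b +616.438ms=3/4b
Σ=18b of 18 (73bpm 6/8) — PASS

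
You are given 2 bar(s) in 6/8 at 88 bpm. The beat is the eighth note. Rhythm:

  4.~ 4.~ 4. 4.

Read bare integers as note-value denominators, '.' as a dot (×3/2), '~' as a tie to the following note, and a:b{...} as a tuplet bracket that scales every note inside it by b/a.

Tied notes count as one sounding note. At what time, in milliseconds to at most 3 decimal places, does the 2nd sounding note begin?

note 2 onset = 9b = 6136.364ms

1. 0.0ms @ 0 + 6136.364ms (9)
2. 6136.364ms @ 9 + 2045.455ms (3)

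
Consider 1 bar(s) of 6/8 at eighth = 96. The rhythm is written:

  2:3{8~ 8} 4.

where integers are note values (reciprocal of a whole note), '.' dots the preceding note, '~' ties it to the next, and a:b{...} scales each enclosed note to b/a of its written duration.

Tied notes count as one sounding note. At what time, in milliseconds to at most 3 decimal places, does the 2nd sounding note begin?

1. 0.0ms @ 0 + 1875.0ms (3)
2. 1875.0ms @ 3 + 1875.0ms (3)

note 2 onset = 3b = 1875.0ms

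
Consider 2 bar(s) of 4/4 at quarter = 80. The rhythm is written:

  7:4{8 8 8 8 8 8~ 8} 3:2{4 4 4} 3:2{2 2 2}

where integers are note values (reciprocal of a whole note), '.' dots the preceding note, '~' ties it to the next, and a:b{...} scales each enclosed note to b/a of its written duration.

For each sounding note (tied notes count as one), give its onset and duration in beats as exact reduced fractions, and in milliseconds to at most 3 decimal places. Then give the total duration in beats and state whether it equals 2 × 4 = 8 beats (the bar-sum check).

1) 0.0ms=0b +214.286ms=2/7b
2) 214.286ms=2/7b +214.286ms=2/7b
3) 428.571ms=4/7b +214.286ms=2/7b
4) 642.857ms=6/7b +214.286ms=2/7b
5) 857.143ms=8/7b +214.286ms=2/7b
6) 1071.429ms=10/7b +428.571ms=4/7b
7) 1500.0ms=2b +500.0ms=2/3b
8) 2000.0ms=8/3b +500.0ms=2/3b
9) 2500.0ms=10/3b +500.0ms=2/3b
10) 3000.0ms=4b +1000.0ms=4/3b
11) 4000.0ms=16/3b +1000.0ms=4/3b
12) 5000.0ms=20/3b +1000.0ms=4/3b
Σ=8b of 8 (80bpm 4/4) — PASS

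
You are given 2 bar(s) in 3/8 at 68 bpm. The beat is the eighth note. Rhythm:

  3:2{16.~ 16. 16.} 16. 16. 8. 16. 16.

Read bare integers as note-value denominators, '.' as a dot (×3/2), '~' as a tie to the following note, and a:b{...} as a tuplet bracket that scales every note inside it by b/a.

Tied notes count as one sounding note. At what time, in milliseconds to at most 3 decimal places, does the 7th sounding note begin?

1. 0.0ms @ 0 + 882.353ms (1)
2. 882.353ms @ 1 + 441.176ms (1/2)
3. 1323.529ms @ 3/2 + 661.765ms (3/4)
4. 1985.294ms @ 9/4 + 661.765ms (3/4)
5. 2647.059ms @ 3 + 1323.529ms (3/2)
6. 3970.588ms @ 9/2 + 661.765ms (3/4)
7. 4632.353ms @ 21/4 + 661.765ms (3/4)

note 7 onset = 21/4b = 4632.353ms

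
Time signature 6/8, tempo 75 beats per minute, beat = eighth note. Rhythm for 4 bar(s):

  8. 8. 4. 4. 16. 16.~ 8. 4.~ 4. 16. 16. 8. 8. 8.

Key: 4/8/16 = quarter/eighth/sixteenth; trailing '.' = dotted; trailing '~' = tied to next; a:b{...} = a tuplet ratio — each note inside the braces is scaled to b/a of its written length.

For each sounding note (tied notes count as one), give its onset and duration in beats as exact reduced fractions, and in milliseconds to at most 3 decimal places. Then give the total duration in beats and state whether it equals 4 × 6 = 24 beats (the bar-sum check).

1) 0.0ms=0b +1200.0ms=3/2b
2) 1200.0ms=3/2b +1200.0ms=3/2b
3) 2400.0ms=3b +2400.0ms=3b
4) 4800.0ms=6b +2400.0ms=3b
5) 7200.0ms=9b +600.0ms=3/4b
6) 7800.0ms=39/4b +1800.0ms=9/4b
7) 9600.0ms=12b +4800.0ms=6b
8) 14400.0ms=18b +600.0ms=3/4b
9) 15000.0ms=75/4b +600.0ms=3/4b
10) 15600.0ms=39/2b +1200.0ms=3/2b
11) 16800.0ms=21b +1200.0ms=3/2b
12) 18000.0ms=45/2b +1200.0ms=3/2b
Σ=24b of 24 (75bpm 6/8) — PASS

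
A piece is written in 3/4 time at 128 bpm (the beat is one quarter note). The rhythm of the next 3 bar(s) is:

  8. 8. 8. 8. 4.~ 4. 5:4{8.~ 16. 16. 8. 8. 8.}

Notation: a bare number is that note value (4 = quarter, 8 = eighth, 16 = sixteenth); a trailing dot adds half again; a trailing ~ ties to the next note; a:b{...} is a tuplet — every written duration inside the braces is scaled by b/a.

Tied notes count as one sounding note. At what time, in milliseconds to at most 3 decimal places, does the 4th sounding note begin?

note 4 onset = 9/4b = 1054.688ms

1. 0.0ms @ 0 + 351.562ms (3/4)
2. 351.562ms @ 3/4 + 351.562ms (3/4)
3. 703.125ms @ 3/2 + 351.562ms (3/4)
4. 1054.688ms @ 9/4 + 351.562ms (3/4)
5. 1406.25ms @ 3 + 1406.25ms (3)
6. 2812.5ms @ 6 + 421.875ms (9/10)
7. 3234.375ms @ 69/10 + 140.625ms (3/10)
8. 3375.0ms @ 36/5 + 281.25ms (3/5)
9. 3656.25ms @ 39/5 + 281.25ms (3/5)
10. 3937.5ms @ 42/5 + 281.25ms (3/5)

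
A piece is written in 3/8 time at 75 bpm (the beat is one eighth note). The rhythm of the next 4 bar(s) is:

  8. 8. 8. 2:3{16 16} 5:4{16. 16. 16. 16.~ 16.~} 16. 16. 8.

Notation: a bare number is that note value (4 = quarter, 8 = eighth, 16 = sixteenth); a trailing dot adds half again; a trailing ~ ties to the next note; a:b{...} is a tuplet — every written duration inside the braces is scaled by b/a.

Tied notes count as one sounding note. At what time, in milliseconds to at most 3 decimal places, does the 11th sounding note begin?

note 11 onset = 21/2b = 8400.0ms

1. 0.0ms @ 0 + 1200.0ms (3/2)
2. 1200.0ms @ 3/2 + 1200.0ms (3/2)
3. 2400.0ms @ 3 + 1200.0ms (3/2)
4. 3600.0ms @ 9/2 + 600.0ms (3/4)
5. 4200.0ms @ 21/4 + 600.0ms (3/4)
6. 4800.0ms @ 6 + 480.0ms (3/5)
7. 5280.0ms @ 33/5 + 480.0ms (3/5)
8. 5760.0ms @ 36/5 + 480.0ms (3/5)
9. 6240.0ms @ 39/5 + 1560.0ms (39/20)
10. 7800.0ms @ 39/4 + 600.0ms (3/4)
11. 8400.0ms @ 21/2 + 1200.0ms (3/2)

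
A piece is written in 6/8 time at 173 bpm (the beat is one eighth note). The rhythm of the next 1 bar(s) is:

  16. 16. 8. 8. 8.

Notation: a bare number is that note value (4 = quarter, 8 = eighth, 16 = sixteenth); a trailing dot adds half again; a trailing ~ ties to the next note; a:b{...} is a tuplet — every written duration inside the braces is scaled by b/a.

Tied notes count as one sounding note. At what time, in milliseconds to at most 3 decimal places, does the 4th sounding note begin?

note 4 onset = 3b = 1040.462ms

1. 0.0ms @ 0 + 260.116ms (3/4)
2. 260.116ms @ 3/4 + 260.116ms (3/4)
3. 520.231ms @ 3/2 + 520.231ms (3/2)
4. 1040.462ms @ 3 + 520.231ms (3/2)
5. 1560.694ms @ 9/2 + 520.231ms (3/2)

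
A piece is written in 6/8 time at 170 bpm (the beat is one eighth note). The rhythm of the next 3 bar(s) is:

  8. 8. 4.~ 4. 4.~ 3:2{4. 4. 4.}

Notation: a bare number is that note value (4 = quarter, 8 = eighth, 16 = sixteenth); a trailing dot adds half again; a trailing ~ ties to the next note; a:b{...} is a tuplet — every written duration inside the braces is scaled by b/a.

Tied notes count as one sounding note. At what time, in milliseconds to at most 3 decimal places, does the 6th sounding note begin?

1. 0.0ms @ 0 + 529.412ms (3/2)
2. 529.412ms @ 3/2 + 529.412ms (3/2)
3. 1058.824ms @ 3 + 2117.647ms (6)
4. 3176.471ms @ 9 + 1764.706ms (5)
5. 4941.176ms @ 14 + 705.882ms (2)
6. 5647.059ms @ 16 + 705.882ms (2)

note 6 onset = 16b = 5647.059ms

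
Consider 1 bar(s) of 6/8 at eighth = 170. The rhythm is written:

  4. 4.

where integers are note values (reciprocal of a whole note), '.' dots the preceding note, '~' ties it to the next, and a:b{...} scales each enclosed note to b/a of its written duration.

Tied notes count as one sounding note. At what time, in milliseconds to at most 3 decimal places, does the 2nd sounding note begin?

1. 0.0ms @ 0 + 1058.824ms (3)
2. 1058.824ms @ 3 + 1058.824ms (3)

note 2 onset = 3b = 1058.824ms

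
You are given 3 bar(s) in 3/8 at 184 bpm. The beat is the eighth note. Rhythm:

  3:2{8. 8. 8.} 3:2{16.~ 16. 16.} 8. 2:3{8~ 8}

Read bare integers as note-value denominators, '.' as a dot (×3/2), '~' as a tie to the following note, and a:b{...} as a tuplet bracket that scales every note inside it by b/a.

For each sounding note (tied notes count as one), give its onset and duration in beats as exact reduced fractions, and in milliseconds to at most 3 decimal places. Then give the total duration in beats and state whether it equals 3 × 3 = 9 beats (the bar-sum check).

1) 0.0ms=0b +326.087ms=1b
2) 326.087ms=1b +326.087ms=1b
3) 652.174ms=2b +326.087ms=1b
4) 978.261ms=3b +326.087ms=1b
5) 1304.348ms=4b +163.043ms=1/2b
6) 1467.391ms=9/2b +489.13ms=3/2b
7) 1956.522ms=6b +978.261ms=3b
Σ=9b of 9 (184bpm 3/8) — PASS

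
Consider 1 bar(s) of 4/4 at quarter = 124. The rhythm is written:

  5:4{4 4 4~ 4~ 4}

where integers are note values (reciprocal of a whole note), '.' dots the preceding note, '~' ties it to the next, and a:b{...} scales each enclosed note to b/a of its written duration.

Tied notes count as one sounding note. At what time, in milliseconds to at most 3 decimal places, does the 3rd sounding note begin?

note 3 onset = 8/5b = 774.194ms

1. 0.0ms @ 0 + 387.097ms (4/5)
2. 387.097ms @ 4/5 + 387.097ms (4/5)
3. 774.194ms @ 8/5 + 1161.29ms (12/5)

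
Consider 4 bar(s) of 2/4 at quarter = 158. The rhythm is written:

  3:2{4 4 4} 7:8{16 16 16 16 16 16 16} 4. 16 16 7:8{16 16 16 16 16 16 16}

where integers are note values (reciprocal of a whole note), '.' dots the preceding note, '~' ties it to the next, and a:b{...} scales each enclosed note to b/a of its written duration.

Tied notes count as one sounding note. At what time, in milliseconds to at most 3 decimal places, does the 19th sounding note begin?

1. 0.0ms @ 0 + 253.165ms (2/3)
2. 253.165ms @ 2/3 + 253.165ms (2/3)
3. 506.329ms @ 4/3 + 253.165ms (2/3)
4. 759.494ms @ 2 + 108.499ms (2/7)
5. 867.993ms @ 16/7 + 108.499ms (2/7)
6. 976.492ms @ 18/7 + 108.499ms (2/7)
7. 1084.991ms @ 20/7 + 108.499ms (2/7)
8. 1193.49ms @ 22/7 + 108.499ms (2/7)
9. 1301.989ms @ 24/7 + 108.499ms (2/7)
10. 1410.488ms @ 26/7 + 108.499ms (2/7)
11. 1518.987ms @ 4 + 569.62ms (3/2)
12. 2088.608ms @ 11/2 + 94.937ms (1/4)
13. 2183.544ms @ 23/4 + 94.937ms (1/4)
14. 2278.481ms @ 6 + 108.499ms (2/7)
15. 2386.98ms @ 44/7 + 108.499ms (2/7)
16. 2495.479ms @ 46/7 + 108.499ms (2/7)
17. 2603.978ms @ 48/7 + 108.499ms (2/7)
18. 2712.477ms @ 50/7 + 108.499ms (2/7)
19. 2820.976ms @ 52/7 + 108.499ms (2/7)
20. 2929.476ms @ 54/7 + 108.499ms (2/7)

note 19 onset = 52/7b = 2820.976ms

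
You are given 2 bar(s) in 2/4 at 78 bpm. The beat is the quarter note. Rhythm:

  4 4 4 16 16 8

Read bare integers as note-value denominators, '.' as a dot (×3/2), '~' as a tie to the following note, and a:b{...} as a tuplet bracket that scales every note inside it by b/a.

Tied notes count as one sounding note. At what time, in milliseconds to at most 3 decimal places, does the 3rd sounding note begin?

1. 0.0ms @ 0 + 769.231ms (1)
2. 769.231ms @ 1 + 769.231ms (1)
3. 1538.462ms @ 2 + 769.231ms (1)
4. 2307.692ms @ 3 + 192.308ms (1/4)
5. 2500.0ms @ 13/4 + 192.308ms (1/4)
6. 2692.308ms @ 7/2 + 384.615ms (1/2)

note 3 onset = 2b = 1538.462ms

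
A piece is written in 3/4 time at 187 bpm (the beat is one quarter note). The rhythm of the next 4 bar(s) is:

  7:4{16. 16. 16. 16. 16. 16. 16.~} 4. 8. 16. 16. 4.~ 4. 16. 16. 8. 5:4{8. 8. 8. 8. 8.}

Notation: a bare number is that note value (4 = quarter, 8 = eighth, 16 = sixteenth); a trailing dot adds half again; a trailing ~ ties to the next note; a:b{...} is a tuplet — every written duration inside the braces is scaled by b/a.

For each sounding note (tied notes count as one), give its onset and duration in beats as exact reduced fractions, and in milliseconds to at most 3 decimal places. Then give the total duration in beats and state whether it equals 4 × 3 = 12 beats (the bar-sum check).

1) 0.0ms=0b +68.755ms=3/14b
2) 68.755ms=3/14b +68.755ms=3/14b
3) 137.51ms=3/7b +68.755ms=3/14b
4) 206.264ms=9/14b +68.755ms=3/14b
5) 275.019ms=6/7b +68.755ms=3/14b
6) 343.774ms=15/14b +68.755ms=3/14b
7) 412.529ms=9/7b +550.038ms=12/7b
8) 962.567ms=3b +240.642ms=3/4b
9) 1203.209ms=15/4b +120.321ms=3/8b
10) 1323.529ms=33/8b +120.321ms=3/8b
11) 1443.85ms=9/2b +962.567ms=3b
12) 2406.417ms=15/2b +120.321ms=3/8b
13) 2526.738ms=63/8b +120.321ms=3/8b
14) 2647.059ms=33/4b +240.642ms=3/4b
15) 2887.701ms=9b +192.513ms=3/5b
16) 3080.214ms=48/5b +192.513ms=3/5b
17) 3272.727ms=51/5b +192.513ms=3/5b
18) 3465.241ms=54/5b +192.513ms=3/5b
19) 3657.754ms=57/5b +192.513ms=3/5b
Σ=12b of 12 (187bpm 3/4) — PASS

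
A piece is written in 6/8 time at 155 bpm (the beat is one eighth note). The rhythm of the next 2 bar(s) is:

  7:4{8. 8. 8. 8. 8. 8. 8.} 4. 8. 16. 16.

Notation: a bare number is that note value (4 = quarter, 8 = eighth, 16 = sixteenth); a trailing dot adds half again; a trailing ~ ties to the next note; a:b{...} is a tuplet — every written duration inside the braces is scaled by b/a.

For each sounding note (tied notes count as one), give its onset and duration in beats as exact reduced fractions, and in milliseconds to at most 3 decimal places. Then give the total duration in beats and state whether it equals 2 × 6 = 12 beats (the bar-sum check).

1) 0.0ms=0b +331.797ms=6/7b
2) 331.797ms=6/7b +331.797ms=6/7b
3) 663.594ms=12/7b +331.797ms=6/7b
4) 995.392ms=18/7b +331.797ms=6/7b
5) 1327.189ms=24/7b +331.797ms=6/7b
6) 1658.986ms=30/7b +331.797ms=6/7b
7) 1990.783ms=36/7b +331.797ms=6/7b
8) 2322.581ms=6b +1161.29ms=3b
9) 3483.871ms=9b +580.645ms=3/2b
10) 4064.516ms=21/2b +290.323ms=3/4b
11) 4354.839ms=45/4b +290.323ms=3/4b
Σ=12b of 12 (155bpm 6/8) — PASS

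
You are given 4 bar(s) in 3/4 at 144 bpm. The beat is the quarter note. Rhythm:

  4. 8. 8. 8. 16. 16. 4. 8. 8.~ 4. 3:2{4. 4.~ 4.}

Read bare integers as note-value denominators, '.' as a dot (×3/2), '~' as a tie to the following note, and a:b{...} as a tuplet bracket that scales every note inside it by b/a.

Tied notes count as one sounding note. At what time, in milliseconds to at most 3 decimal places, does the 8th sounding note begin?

1. 0.0ms @ 0 + 625.0ms (3/2)
2. 625.0ms @ 3/2 + 312.5ms (3/4)
3. 937.5ms @ 9/4 + 312.5ms (3/4)
4. 1250.0ms @ 3 + 312.5ms (3/4)
5. 1562.5ms @ 15/4 + 156.25ms (3/8)
6. 1718.75ms @ 33/8 + 156.25ms (3/8)
7. 1875.0ms @ 9/2 + 625.0ms (3/2)
8. 2500.0ms @ 6 + 312.5ms (3/4)
9. 2812.5ms @ 27/4 + 937.5ms (9/4)
10. 3750.0ms @ 9 + 416.667ms (1)
11. 4166.667ms @ 10 + 833.333ms (2)

note 8 onset = 6b = 2500.0ms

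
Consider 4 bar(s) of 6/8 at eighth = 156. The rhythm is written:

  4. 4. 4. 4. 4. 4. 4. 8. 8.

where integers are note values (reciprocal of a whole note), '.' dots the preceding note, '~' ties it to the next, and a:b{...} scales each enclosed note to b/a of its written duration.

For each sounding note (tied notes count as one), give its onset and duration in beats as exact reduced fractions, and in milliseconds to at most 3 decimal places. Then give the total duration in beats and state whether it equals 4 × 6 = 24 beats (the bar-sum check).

1) 0.0ms=0b +1153.846ms=3b
2) 1153.846ms=3b +1153.846ms=3b
3) 2307.692ms=6b +1153.846ms=3b
4) 3461.538ms=9b +1153.846ms=3b
5) 4615.385ms=12b +1153.846ms=3b
6) 5769.231ms=15b +1153.846ms=3b
7) 6923.077ms=18b +1153.846ms=3b
8) 8076.923ms=21b +576.923ms=3/2b
9) 8653.846ms=45/2b +576.923ms=3/2b
Σ=24b of 24 (156bpm 6/8) — PASS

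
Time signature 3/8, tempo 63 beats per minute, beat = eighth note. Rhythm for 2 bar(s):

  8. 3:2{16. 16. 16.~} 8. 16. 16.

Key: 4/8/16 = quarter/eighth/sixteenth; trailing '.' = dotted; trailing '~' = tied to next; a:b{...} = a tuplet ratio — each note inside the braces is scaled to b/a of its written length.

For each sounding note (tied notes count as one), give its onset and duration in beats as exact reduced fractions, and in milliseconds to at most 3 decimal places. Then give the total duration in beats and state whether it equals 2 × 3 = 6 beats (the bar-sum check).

1) 0.0ms=0b +1428.571ms=3/2b
2) 1428.571ms=3/2b +476.19ms=1/2b
3) 1904.762ms=2b +476.19ms=1/2b
4) 2380.952ms=5/2b +1904.762ms=2b
5) 4285.714ms=9/2b +714.286ms=3/4b
6) 5000.0ms=21/4b +714.286ms=3/4b
Σ=6b of 6 (63bpm 3/8) — PASS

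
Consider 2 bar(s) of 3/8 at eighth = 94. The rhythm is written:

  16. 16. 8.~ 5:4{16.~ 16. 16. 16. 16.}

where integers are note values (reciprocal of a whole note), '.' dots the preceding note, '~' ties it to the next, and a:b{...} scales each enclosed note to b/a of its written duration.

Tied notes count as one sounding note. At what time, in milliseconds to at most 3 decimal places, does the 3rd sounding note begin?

note 3 onset = 3/2b = 957.447ms

1. 0.0ms @ 0 + 478.723ms (3/4)
2. 478.723ms @ 3/4 + 478.723ms (3/4)
3. 957.447ms @ 3/2 + 1723.404ms (27/10)
4. 2680.851ms @ 21/5 + 382.979ms (3/5)
5. 3063.83ms @ 24/5 + 382.979ms (3/5)
6. 3446.809ms @ 27/5 + 382.979ms (3/5)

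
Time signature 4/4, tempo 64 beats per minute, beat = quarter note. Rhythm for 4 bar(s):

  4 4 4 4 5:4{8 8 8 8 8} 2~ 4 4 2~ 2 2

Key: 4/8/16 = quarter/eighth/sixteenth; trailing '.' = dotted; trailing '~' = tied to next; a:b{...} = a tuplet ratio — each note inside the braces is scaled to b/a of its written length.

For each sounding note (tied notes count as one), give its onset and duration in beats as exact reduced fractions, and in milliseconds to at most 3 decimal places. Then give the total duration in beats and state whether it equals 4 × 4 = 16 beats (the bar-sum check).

1) 0.0ms=0b +937.5ms=1b
2) 937.5ms=1b +937.5ms=1b
3) 1875.0ms=2b +937.5ms=1b
4) 2812.5ms=3b +937.5ms=1b
5) 3750.0ms=4b +375.0ms=2/5b
6) 4125.0ms=22/5b +375.0ms=2/5b
7) 4500.0ms=24/5b +375.0ms=2/5b
8) 4875.0ms=26/5b +375.0ms=2/5b
9) 5250.0ms=28/5b +375.0ms=2/5b
10) 5625.0ms=6b +2812.5ms=3b
11) 8437.5ms=9b +937.5ms=1b
12) 9375.0ms=10b +3750.0ms=4b
13) 13125.0ms=14b +1875.0ms=2b
Σ=16b of 16 (64bpm 4/4) — PASS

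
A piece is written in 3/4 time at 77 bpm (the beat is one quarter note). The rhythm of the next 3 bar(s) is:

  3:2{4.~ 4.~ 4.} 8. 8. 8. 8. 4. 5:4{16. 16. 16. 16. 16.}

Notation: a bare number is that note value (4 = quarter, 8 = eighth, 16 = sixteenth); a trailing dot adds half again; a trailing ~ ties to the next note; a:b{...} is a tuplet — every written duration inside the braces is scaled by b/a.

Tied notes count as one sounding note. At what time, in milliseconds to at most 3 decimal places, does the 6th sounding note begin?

note 6 onset = 6b = 4675.325ms

1. 0.0ms @ 0 + 2337.662ms (3)
2. 2337.662ms @ 3 + 584.416ms (3/4)
3. 2922.078ms @ 15/4 + 584.416ms (3/4)
4. 3506.494ms @ 9/2 + 584.416ms (3/4)
5. 4090.909ms @ 21/4 + 584.416ms (3/4)
6. 4675.325ms @ 6 + 1168.831ms (3/2)
7. 5844.156ms @ 15/2 + 233.766ms (3/10)
8. 6077.922ms @ 39/5 + 233.766ms (3/10)
9. 6311.688ms @ 81/10 + 233.766ms (3/10)
10. 6545.455ms @ 42/5 + 233.766ms (3/10)
11. 6779.221ms @ 87/10 + 233.766ms (3/10)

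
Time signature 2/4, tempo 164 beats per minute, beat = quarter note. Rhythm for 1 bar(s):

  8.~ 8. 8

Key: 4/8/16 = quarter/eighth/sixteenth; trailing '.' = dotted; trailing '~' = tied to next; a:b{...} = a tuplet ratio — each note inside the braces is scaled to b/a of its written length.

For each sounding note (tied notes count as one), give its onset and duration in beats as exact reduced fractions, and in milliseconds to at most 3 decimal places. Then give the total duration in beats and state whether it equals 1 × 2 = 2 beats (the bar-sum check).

1) 0.0ms=0b +548.78ms=3/2b
2) 548.78ms=3/2b +182.927ms=1/2b
Σ=2b of 2 (164bpm 2/4) — PASS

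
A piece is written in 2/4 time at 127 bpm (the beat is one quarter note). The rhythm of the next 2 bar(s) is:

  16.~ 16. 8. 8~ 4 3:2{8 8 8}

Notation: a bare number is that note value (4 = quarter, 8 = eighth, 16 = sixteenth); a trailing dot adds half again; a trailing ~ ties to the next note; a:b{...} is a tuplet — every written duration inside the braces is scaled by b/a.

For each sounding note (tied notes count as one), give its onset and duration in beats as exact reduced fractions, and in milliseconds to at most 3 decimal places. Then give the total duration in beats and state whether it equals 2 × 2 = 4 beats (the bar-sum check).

1) 0.0ms=0b +354.331ms=3/4b
2) 354.331ms=3/4b +354.331ms=3/4b
3) 708.661ms=3/2b +708.661ms=3/2b
4) 1417.323ms=3b +157.48ms=1/3b
5) 1574.803ms=10/3b +157.48ms=1/3b
6) 1732.283ms=11/3b +157.48ms=1/3b
Σ=4b of 4 (127bpm 2/4) — PASS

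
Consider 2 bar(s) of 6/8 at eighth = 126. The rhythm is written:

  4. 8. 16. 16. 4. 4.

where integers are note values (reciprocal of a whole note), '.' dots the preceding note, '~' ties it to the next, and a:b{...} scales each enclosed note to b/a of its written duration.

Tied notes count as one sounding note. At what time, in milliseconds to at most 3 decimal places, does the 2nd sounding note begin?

1. 0.0ms @ 0 + 1428.571ms (3)
2. 1428.571ms @ 3 + 714.286ms (3/2)
3. 2142.857ms @ 9/2 + 357.143ms (3/4)
4. 2500.0ms @ 21/4 + 357.143ms (3/4)
5. 2857.143ms @ 6 + 1428.571ms (3)
6. 4285.714ms @ 9 + 1428.571ms (3)

note 2 onset = 3b = 1428.571ms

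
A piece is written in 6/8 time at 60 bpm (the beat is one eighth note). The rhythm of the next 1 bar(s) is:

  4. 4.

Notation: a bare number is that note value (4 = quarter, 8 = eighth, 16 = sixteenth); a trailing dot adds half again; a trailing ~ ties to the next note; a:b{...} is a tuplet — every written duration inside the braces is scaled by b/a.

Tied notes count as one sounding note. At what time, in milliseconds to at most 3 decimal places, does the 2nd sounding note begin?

note 2 onset = 3b = 3000.0ms

1. 0.0ms @ 0 + 3000.0ms (3)
2. 3000.0ms @ 3 + 3000.0ms (3)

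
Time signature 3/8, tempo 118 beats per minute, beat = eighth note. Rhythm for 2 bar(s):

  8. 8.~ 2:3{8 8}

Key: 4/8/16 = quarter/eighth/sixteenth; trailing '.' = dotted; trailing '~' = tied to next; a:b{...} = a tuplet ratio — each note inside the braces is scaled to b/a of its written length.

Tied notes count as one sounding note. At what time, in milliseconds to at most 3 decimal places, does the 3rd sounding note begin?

note 3 onset = 9/2b = 2288.136ms

1. 0.0ms @ 0 + 762.712ms (3/2)
2. 762.712ms @ 3/2 + 1525.424ms (3)
3. 2288.136ms @ 9/2 + 762.712ms (3/2)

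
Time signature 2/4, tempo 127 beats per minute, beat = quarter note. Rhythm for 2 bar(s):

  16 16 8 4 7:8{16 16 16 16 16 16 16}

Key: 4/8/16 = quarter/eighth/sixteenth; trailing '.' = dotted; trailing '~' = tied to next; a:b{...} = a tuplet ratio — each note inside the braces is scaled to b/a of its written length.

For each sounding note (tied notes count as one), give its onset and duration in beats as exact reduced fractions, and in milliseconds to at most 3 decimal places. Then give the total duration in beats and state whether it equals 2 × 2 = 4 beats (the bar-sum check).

1) 0.0ms=0b +118.11ms=1/4b
2) 118.11ms=1/4b +118.11ms=1/4b
3) 236.22ms=1/2b +236.22ms=1/2b
4) 472.441ms=1b +472.441ms=1b
5) 944.882ms=2b +134.983ms=2/7b
6) 1079.865ms=16/7b +134.983ms=2/7b
7) 1214.848ms=18/7b +134.983ms=2/7b
8) 1349.831ms=20/7b +134.983ms=2/7b
9) 1484.814ms=22/7b +134.983ms=2/7b
10) 1619.798ms=24/7b +134.983ms=2/7b
11) 1754.781ms=26/7b +134.983ms=2/7b
Σ=4b of 4 (127bpm 2/4) — PASS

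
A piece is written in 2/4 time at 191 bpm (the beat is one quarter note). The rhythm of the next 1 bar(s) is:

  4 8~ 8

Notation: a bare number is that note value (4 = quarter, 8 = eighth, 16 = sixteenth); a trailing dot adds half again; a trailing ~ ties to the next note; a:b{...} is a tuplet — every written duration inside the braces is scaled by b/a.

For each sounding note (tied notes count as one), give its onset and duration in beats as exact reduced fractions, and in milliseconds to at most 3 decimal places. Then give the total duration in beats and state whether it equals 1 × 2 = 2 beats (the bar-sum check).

1) 0.0ms=0b +314.136ms=1b
2) 314.136ms=1b +314.136ms=1b
Σ=2b of 2 (191bpm 2/4) — PASS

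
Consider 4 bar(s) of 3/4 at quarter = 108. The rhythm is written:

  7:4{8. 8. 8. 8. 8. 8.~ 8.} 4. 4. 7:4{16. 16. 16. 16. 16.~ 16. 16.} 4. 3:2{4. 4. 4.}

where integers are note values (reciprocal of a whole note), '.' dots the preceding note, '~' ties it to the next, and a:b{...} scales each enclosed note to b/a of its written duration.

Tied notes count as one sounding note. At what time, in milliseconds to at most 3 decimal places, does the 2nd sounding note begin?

note 2 onset = 3/7b = 238.095ms

1. 0.0ms @ 0 + 238.095ms (3/7)
2. 238.095ms @ 3/7 + 238.095ms (3/7)
3. 476.19ms @ 6/7 + 238.095ms (3/7)
4. 714.286ms @ 9/7 + 238.095ms (3/7)
5. 952.381ms @ 12/7 + 238.095ms (3/7)
6. 1190.476ms @ 15/7 + 476.19ms (6/7)
7. 1666.667ms @ 3 + 833.333ms (3/2)
8. 2500.0ms @ 9/2 + 833.333ms (3/2)
9. 3333.333ms @ 6 + 119.048ms (3/14)
10. 3452.381ms @ 87/14 + 119.048ms (3/14)
11. 3571.429ms @ 45/7 + 119.048ms (3/14)
12. 3690.476ms @ 93/14 + 119.048ms (3/14)
13. 3809.524ms @ 48/7 + 238.095ms (3/7)
14. 4047.619ms @ 51/7 + 119.048ms (3/14)
15. 4166.667ms @ 15/2 + 833.333ms (3/2)
16. 5000.0ms @ 9 + 555.556ms (1)
17. 5555.556ms @ 10 + 555.556ms (1)
18. 6111.111ms @ 11 + 555.556ms (1)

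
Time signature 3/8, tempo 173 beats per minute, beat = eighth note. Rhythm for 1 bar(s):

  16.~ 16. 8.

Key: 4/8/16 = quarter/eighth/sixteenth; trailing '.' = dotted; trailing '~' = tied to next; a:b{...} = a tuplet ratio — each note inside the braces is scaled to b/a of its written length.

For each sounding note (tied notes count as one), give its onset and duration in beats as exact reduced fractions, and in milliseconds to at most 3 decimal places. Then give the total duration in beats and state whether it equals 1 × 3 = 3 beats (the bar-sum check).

1) 0.0ms=0b +520.231ms=3/2b
2) 520.231ms=3/2b +520.231ms=3/2b
Σ=3b of 3 (173bpm 3/8) — PASS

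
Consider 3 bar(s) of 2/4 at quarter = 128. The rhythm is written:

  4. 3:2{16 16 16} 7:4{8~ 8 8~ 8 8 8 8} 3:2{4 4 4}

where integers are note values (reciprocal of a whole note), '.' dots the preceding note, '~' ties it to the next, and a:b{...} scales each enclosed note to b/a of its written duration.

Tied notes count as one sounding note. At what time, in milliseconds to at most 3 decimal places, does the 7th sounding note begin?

note 7 onset = 22/7b = 1473.214ms

1. 0.0ms @ 0 + 703.125ms (3/2)
2. 703.125ms @ 3/2 + 78.125ms (1/6)
3. 781.25ms @ 5/3 + 78.125ms (1/6)
4. 859.375ms @ 11/6 + 78.125ms (1/6)
5. 937.5ms @ 2 + 267.857ms (4/7)
6. 1205.357ms @ 18/7 + 267.857ms (4/7)
7. 1473.214ms @ 22/7 + 133.929ms (2/7)
8. 1607.143ms @ 24/7 + 133.929ms (2/7)
9. 1741.071ms @ 26/7 + 133.929ms (2/7)
10. 1875.0ms @ 4 + 312.5ms (2/3)
11. 2187.5ms @ 14/3 + 312.5ms (2/3)
12. 2500.0ms @ 16/3 + 312.5ms (2/3)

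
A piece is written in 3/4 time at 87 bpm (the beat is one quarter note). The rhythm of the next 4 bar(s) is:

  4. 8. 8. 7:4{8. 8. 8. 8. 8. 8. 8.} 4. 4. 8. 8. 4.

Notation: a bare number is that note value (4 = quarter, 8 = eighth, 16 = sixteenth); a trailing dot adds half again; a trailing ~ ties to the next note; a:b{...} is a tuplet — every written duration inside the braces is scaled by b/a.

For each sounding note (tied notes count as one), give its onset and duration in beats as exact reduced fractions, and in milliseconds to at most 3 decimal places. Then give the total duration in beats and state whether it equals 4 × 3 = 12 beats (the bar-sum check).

1) 0.0ms=0b +1034.483ms=3/2b
2) 1034.483ms=3/2b +517.241ms=3/4b
3) 1551.724ms=9/4b +517.241ms=3/4b
4) 2068.966ms=3b +295.567ms=3/7b
5) 2364.532ms=24/7b +295.567ms=3/7b
6) 2660.099ms=27/7b +295.567ms=3/7b
7) 2955.665ms=30/7b +295.567ms=3/7b
8) 3251.232ms=33/7b +295.567ms=3/7b
9) 3546.798ms=36/7b +295.567ms=3/7b
10) 3842.365ms=39/7b +295.567ms=3/7b
11) 4137.931ms=6b +1034.483ms=3/2b
12) 5172.414ms=15/2b +1034.483ms=3/2b
13) 6206.897ms=9b +517.241ms=3/4b
14) 6724.138ms=39/4b +517.241ms=3/4b
15) 7241.379ms=21/2b +1034.483ms=3/2b
Σ=12b of 12 (87bpm 3/4) — PASS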